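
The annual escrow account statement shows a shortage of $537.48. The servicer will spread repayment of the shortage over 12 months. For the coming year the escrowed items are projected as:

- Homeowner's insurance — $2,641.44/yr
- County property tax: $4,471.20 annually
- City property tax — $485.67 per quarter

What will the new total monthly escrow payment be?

Homeowner's insurance — $2,641.44/yr
County property tax — $4,471.20/yr
City property tax — $485.67 × 4 = $1,942.68/yr
Total annual escrow = $2,641.44 + $4,471.20 + $1,942.68 = $9,055.32
Monthly escrow = $9,055.32 ÷ 12 = $754.61
Shortage spread = $537.48 ÷ 12 = $44.79/mo
Adjusted monthly = $754.61 + $44.79 = $799.40

$799.40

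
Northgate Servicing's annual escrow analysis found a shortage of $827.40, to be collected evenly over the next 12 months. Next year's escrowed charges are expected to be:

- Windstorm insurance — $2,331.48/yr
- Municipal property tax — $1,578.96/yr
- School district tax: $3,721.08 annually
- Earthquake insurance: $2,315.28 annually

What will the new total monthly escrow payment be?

Windstorm insurance: $2,331.48 per year
Municipal property tax: $1,578.96 per year
School district tax: $3,721.08 per year
Earthquake insurance: $2,315.28 per year
Total annual escrow = $9,946.80
Per month = $9,946.80 ÷ 12 = $828.90
Monthly shortage recovery: $827.40 / 12 = $68.95
New monthly escrow = $828.90 + $68.95 = $897.85

$897.85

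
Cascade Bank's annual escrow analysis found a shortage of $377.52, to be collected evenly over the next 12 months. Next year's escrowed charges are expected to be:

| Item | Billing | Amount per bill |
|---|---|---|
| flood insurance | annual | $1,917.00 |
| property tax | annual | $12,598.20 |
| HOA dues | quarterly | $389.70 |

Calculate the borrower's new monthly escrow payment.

Flood insurance = $1,917.00
Property tax = $12,598.20
HOA dues = $389.70 × 4 = $1,558.80
Total annual escrow = $1,917.00 + $12,598.20 + $1,558.80 = $16,074.00
Monthly escrow = $16,074.00 / 12 = $1,339.50
Shortage spread = $377.52 ÷ 12 = $31.46/mo
New monthly escrow = $1,339.50 + $31.46 = $1,370.96

$1,370.96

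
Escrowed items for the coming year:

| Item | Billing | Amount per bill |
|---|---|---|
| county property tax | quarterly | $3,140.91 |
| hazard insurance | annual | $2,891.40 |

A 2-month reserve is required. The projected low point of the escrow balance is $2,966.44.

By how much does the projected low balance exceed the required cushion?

County property tax — $3,140.91 × 4 = $12,563.64/yr
Hazard insurance — $2,891.40/yr
Annual escrow total = $15,455.04
Base monthly escrow = $15,455.04 / 12 = $1,287.92
Cushion = 2 × $1,287.92 = $2,575.84
Excess over cushion: $2,966.44 − $2,575.84 = $390.60

$390.60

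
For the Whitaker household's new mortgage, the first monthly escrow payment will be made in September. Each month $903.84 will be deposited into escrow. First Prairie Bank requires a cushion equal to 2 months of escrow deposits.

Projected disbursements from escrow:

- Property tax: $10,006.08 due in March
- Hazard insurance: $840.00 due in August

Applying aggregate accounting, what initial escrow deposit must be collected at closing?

$5,486.88

Cushion = 2 × $903.84 = $1,807.68
Trial balance (start $0, +$903.84 each month, − disbursements):
  Sep: +$903.84 → $903.84
  Oct: +$903.84 → $1,807.68
  Nov: +$903.84 → $2,711.52
  Dec: +$903.84 → $3,615.36
  Jan: +$903.84 → $4,519.20
  Feb: +$903.84 → $5,423.04
  Mar: +$903.84 − $10,006.08 → -$3,679.20
  Apr: +$903.84 → -$2,775.36
  May: +$903.84 → -$1,871.52
  Jun: +$903.84 → -$967.68
  Jul: +$903.84 → -$63.84
  Aug: +$903.84 − $840.00 → $0.00
Lowest trial balance = -$3,679.20 (Mar)
Initial deposit = cushion − low point = $1,807.68 − (-$3,679.20) = $5,486.88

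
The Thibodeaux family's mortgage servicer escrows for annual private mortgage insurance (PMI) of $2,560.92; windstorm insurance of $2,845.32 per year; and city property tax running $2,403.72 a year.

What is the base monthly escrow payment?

$650.83

Private mortgage insurance (PMI): $2,560.92 annually
Windstorm insurance: $2,845.32 annually
City property tax: $2,403.72 annually
Total per year = $2,560.92 + $2,845.32 + $2,403.72 = $7,809.96
Monthly escrow = $7,809.96 / 12 = $650.83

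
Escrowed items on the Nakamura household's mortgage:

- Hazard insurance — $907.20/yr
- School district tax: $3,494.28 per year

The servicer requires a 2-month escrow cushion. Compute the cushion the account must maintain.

$733.58

Hazard insurance: $907.20
School district tax: $3,494.28
Annual escrow total = $4,401.48
Base monthly escrow = $4,401.48 / 12 = $366.79
Cushion = 2 × $366.79 = $733.58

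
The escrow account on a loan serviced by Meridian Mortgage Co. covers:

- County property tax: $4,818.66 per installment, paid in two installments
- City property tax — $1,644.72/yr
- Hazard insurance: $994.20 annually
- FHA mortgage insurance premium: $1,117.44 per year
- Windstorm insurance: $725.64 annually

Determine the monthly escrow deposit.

$1,176.61

County property tax = $4,818.66 × 2 = $9,637.32/yr
City property tax = $1,644.72/yr
Hazard insurance = $994.20/yr
FHA mortgage insurance premium = $1,117.44/yr
Windstorm insurance = $725.64/yr
Combined annual = $9,637.32 + $1,644.72 + $994.20 + $1,117.44 + $725.64 = $14,119.32
Per month = $14,119.32 / 12 = $1,176.61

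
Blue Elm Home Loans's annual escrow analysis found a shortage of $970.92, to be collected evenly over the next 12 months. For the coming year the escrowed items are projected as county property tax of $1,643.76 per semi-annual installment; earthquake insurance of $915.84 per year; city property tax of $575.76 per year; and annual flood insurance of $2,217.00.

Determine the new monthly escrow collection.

County property tax: $1,643.76 × 2 = $3,287.52/yr
Earthquake insurance: $915.84/yr
City property tax: $575.76/yr
Flood insurance: $2,217.00/yr
Total annual escrow = $6,996.12
Per month = $6,996.12 ÷ 12 = $583.01
Monthly shortage recovery: $970.92 ÷ 12 = $80.91
New monthly escrow = $583.01 + $80.91 = $663.92

$663.92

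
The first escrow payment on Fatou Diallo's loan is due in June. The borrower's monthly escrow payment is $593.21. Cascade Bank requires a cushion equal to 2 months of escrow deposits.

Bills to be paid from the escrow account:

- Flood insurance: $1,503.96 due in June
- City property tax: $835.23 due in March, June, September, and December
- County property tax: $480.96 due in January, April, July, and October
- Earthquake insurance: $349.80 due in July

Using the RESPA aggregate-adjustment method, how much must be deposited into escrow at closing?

Cushion = 2 × $593.21 = $1,186.42
Trial balance (start $0, +$593.21 each month, − disbursements):
  Jun: +$593.21 − $2,339.19 → -$1,745.98
  Jul: +$593.21 − $830.76 → -$1,983.53
  Aug: +$593.21 → -$1,390.32
  Sep: +$593.21 − $835.23 → -$1,632.34
  Oct: +$593.21 − $480.96 → -$1,520.09
  Nov: +$593.21 → -$926.88
  Dec: +$593.21 − $835.23 → -$1,168.90
  Jan: +$593.21 − $480.96 → -$1,056.65
  Feb: +$593.21 → -$463.44
  Mar: +$593.21 − $835.23 → -$705.46
  Apr: +$593.21 − $480.96 → -$593.21
  May: +$593.21 → $0.00
Lowest trial balance = -$1,983.53 (Jul)
Initial deposit = cushion − low point = $1,186.42 − (-$1,983.53) = $3,169.95

$3,169.95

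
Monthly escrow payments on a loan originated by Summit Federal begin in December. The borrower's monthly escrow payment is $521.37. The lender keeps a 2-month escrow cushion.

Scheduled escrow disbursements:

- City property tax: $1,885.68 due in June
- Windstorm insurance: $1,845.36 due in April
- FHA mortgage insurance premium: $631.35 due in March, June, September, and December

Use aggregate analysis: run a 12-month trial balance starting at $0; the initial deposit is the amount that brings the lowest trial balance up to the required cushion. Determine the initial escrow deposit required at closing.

$3,018.24

Cushion = 2 × $521.37 = $1,042.74
Trial balance (start $0, +$521.37 each month, − disbursements):
  Dec: +$521.37 − $631.35 → -$109.98
  Jan: +$521.37 → $411.39
  Feb: +$521.37 → $932.76
  Mar: +$521.37 − $631.35 → $822.78
  Apr: +$521.37 − $1,845.36 → -$501.21
  May: +$521.37 → $20.16
  Jun: +$521.37 − $2,517.03 → -$1,975.50
  Jul: +$521.37 → -$1,454.13
  Aug: +$521.37 → -$932.76
  Sep: +$521.37 − $631.35 → -$1,042.74
  Oct: +$521.37 → -$521.37
  Nov: +$521.37 → $0.00
Lowest trial balance = -$1,975.50 (Jun)
Initial deposit = cushion − low point = $1,042.74 − (-$1,975.50) = $3,018.24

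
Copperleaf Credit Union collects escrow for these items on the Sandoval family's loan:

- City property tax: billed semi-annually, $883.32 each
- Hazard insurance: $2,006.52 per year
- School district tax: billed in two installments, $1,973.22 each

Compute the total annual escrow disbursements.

City property tax — $883.32 × 2 = $1,766.64
Hazard insurance — $2,006.52
School district tax — $1,973.22 × 2 = $3,946.44
Total annual escrow = $1,766.64 + $2,006.52 + $3,946.44 = $7,719.60

$7,719.60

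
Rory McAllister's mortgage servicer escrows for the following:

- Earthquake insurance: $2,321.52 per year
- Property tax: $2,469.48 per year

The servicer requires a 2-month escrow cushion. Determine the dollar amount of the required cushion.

Earthquake insurance — $2,321.52
Property tax — $2,469.48
Annual escrow total = $4,791.00
Base monthly escrow = $4,791.00 / 12 = $399.25
Reserve = 2 × $399.25 = $798.50

$798.50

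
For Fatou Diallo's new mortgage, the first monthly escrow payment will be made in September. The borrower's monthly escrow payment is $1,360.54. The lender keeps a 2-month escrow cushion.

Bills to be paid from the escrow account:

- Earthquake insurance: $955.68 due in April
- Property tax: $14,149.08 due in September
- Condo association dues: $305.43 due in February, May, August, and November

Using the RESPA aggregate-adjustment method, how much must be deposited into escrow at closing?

Cushion = 2 × $1,360.54 = $2,721.08
Trial balance (start $0, +$1,360.54 each month, − disbursements):
  Sep: +$1,360.54 − $14,149.08 → -$12,788.54
  Oct: +$1,360.54 → -$11,428.00
  Nov: +$1,360.54 − $305.43 → -$10,372.89
  Dec: +$1,360.54 → -$9,012.35
  Jan: +$1,360.54 → -$7,651.81
  Feb: +$1,360.54 − $305.43 → -$6,596.70
  Mar: +$1,360.54 → -$5,236.16
  Apr: +$1,360.54 − $955.68 → -$4,831.30
  May: +$1,360.54 − $305.43 → -$3,776.19
  Jun: +$1,360.54 → -$2,415.65
  Jul: +$1,360.54 → -$1,055.11
  Aug: +$1,360.54 − $305.43 → $0.00
Lowest trial balance = -$12,788.54 (Sep)
Initial deposit = cushion − low point = $2,721.08 − (-$12,788.54) = $15,509.62

$15,509.62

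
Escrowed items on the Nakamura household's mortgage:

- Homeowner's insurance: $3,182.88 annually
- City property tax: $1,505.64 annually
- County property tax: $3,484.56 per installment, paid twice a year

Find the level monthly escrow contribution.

$971.47

Homeowner's insurance — $3,182.88
City property tax — $1,505.64
County property tax — $3,484.56 × 2 = $6,969.12
Combined annual = $3,182.88 + $1,505.64 + $6,969.12 = $11,657.64
Per month = $11,657.64 ÷ 12 = $971.47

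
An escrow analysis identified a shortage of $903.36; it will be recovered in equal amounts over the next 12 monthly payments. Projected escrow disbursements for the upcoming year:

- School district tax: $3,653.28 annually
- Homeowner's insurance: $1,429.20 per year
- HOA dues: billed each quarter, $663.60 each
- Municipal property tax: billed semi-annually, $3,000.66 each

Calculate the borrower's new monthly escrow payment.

$1,220.13

School district tax — $3,653.28/yr
Homeowner's insurance — $1,429.20/yr
HOA dues — $663.60 × 4 = $2,654.40/yr
Municipal property tax — $3,000.66 × 2 = $6,001.32/yr
Annual escrow total = $13,738.20
Monthly escrow = $13,738.20 / 12 = $1,144.85
Shortage spread = $903.36 ÷ 12 = $75.28/mo
New monthly escrow = $1,144.85 + $75.28 = $1,220.13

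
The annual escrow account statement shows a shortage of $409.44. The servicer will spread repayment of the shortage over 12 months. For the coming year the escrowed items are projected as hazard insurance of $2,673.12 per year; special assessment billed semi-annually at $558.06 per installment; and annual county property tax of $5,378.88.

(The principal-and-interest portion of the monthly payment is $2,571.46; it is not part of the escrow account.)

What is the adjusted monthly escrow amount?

Hazard insurance: $2,673.12/yr
Special assessment: $558.06 × 2 = $1,116.12/yr
County property tax: $5,378.88/yr
Yearly total = $2,673.12 + $1,116.12 + $5,378.88 = $9,168.12
Monthly = $9,168.12 ÷ 12 = $764.01
Shortage per month = $409.44 ÷ 12 = $34.12
New monthly escrow = $764.01 + $34.12 = $798.13

$798.13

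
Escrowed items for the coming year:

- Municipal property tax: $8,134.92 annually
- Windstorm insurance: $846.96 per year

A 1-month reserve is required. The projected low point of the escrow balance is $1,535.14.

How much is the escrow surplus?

Municipal property tax = $8,134.92/yr
Windstorm insurance = $846.96/yr
Combined annual = $8,981.88
Base monthly escrow = $8,981.88 / 12 = $748.49
Required cushion = 1 × $748.49 = $748.49
Surplus = $1,535.14 − $748.49 = $786.65

$786.65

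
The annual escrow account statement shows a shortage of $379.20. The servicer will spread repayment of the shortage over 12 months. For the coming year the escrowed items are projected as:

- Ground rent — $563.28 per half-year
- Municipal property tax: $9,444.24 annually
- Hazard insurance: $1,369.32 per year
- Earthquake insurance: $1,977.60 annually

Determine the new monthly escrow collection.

$1,191.41

Ground rent — $563.28 × 2 = $1,126.56 per year
Municipal property tax — $9,444.24 per year
Hazard insurance — $1,369.32 per year
Earthquake insurance — $1,977.60 per year
Combined annual = $13,917.72
Monthly = $13,917.72 ÷ 12 = $1,159.81
Shortage spread = $379.20 / 12 = $31.60/mo
Adjusted monthly = $1,159.81 + $31.60 = $1,191.41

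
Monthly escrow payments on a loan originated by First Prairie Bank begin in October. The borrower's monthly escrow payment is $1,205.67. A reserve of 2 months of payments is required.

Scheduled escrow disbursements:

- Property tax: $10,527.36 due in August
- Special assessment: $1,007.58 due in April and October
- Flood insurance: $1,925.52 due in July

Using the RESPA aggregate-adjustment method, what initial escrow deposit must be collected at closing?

$3,617.01

Cushion = 2 × $1,205.67 = $2,411.34
Trial balance (start $0, +$1,205.67 each month, − disbursements):
  Oct: +$1,205.67 − $1,007.58 → $198.09
  Nov: +$1,205.67 → $1,403.76
  Dec: +$1,205.67 → $2,609.43
  Jan: +$1,205.67 → $3,815.10
  Feb: +$1,205.67 → $5,020.77
  Mar: +$1,205.67 → $6,226.44
  Apr: +$1,205.67 − $1,007.58 → $6,424.53
  May: +$1,205.67 → $7,630.20
  Jun: +$1,205.67 → $8,835.87
  Jul: +$1,205.67 − $1,925.52 → $8,116.02
  Aug: +$1,205.67 − $10,527.36 → -$1,205.67
  Sep: +$1,205.67 → $0.00
Lowest trial balance = -$1,205.67 (Aug)
Initial deposit = cushion − low point = $2,411.34 − (-$1,205.67) = $3,617.01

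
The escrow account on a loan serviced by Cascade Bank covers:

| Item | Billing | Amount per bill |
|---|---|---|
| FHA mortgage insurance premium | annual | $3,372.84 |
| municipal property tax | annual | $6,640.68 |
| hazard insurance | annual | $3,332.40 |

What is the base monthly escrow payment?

FHA mortgage insurance premium: $3,372.84/yr
Municipal property tax: $6,640.68/yr
Hazard insurance: $3,332.40/yr
Yearly total = $3,372.84 + $6,640.68 + $3,332.40 = $13,345.92
Base monthly escrow = $13,345.92 / 12 = $1,112.16

$1,112.16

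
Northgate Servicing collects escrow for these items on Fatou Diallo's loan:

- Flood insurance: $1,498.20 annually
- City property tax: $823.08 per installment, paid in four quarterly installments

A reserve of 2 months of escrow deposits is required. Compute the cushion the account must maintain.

Flood insurance: $1,498.20 annually
City property tax: $823.08 × 4 = $3,292.32 annually
Total per year = $4,790.52
Base monthly escrow = $4,790.52 / 12 = $399.21
Reserve = 2 × $399.21 = $798.42

$798.42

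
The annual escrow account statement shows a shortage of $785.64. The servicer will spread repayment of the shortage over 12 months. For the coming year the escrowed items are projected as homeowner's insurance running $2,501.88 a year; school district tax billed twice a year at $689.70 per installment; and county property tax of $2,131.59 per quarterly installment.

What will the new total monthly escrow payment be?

Homeowner's insurance — $2,501.88/yr
School district tax — $689.70 × 2 = $1,379.40/yr
County property tax — $2,131.59 × 4 = $8,526.36/yr
Yearly total = $2,501.88 + $1,379.40 + $8,526.36 = $12,407.64
Per month = $12,407.64 ÷ 12 = $1,033.97
Shortage spread = $785.64 ÷ 12 = $65.47/mo
Adjusted monthly = $1,033.97 + $65.47 = $1,099.44

$1,099.44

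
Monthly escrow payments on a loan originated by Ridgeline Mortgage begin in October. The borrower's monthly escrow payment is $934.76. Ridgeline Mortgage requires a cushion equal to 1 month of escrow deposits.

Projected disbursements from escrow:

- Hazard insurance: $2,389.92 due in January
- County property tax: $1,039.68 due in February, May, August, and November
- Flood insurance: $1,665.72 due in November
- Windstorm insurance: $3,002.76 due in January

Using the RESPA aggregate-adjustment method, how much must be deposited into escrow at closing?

Cushion = 1 × $934.76 = $934.76
Trial balance (start $0, +$934.76 each month, − disbursements):
  Oct: +$934.76 → $934.76
  Nov: +$934.76 − $2,705.40 → -$835.88
  Dec: +$934.76 → $98.88
  Jan: +$934.76 − $5,392.68 → -$4,359.04
  Feb: +$934.76 − $1,039.68 → -$4,463.96
  Mar: +$934.76 → -$3,529.20
  Apr: +$934.76 → -$2,594.44
  May: +$934.76 − $1,039.68 → -$2,699.36
  Jun: +$934.76 → -$1,764.60
  Jul: +$934.76 → -$829.84
  Aug: +$934.76 − $1,039.68 → -$934.76
  Sep: +$934.76 → $0.00
Lowest trial balance = -$4,463.96 (Feb)
Initial deposit = cushion − low point = $934.76 − (-$4,463.96) = $5,398.72

$5,398.72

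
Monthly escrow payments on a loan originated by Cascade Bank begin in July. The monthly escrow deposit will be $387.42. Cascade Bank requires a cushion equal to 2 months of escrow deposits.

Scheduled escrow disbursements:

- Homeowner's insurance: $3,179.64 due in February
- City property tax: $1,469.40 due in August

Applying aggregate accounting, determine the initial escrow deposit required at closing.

Cushion = 2 × $387.42 = $774.84
Trial balance (start $0, +$387.42 each month, − disbursements):
  Jul: +$387.42 → $387.42
  Aug: +$387.42 − $1,469.40 → -$694.56
  Sep: +$387.42 → -$307.14
  Oct: +$387.42 → $80.28
  Nov: +$387.42 → $467.70
  Dec: +$387.42 → $855.12
  Jan: +$387.42 → $1,242.54
  Feb: +$387.42 − $3,179.64 → -$1,549.68
  Mar: +$387.42 → -$1,162.26
  Apr: +$387.42 → -$774.84
  May: +$387.42 → -$387.42
  Jun: +$387.42 → $0.00
Lowest trial balance = -$1,549.68 (Feb)
Initial deposit = cushion − low point = $774.84 − (-$1,549.68) = $2,324.52

$2,324.52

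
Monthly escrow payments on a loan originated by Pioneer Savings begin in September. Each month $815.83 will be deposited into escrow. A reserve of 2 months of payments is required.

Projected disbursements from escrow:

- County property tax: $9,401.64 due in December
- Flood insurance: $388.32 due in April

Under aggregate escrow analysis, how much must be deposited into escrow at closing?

Cushion = 2 × $815.83 = $1,631.66
Trial balance (start $0, +$815.83 each month, − disbursements):
  Sep: +$815.83 → $815.83
  Oct: +$815.83 → $1,631.66
  Nov: +$815.83 → $2,447.49
  Dec: +$815.83 − $9,401.64 → -$6,138.32
  Jan: +$815.83 → -$5,322.49
  Feb: +$815.83 → -$4,506.66
  Mar: +$815.83 → -$3,690.83
  Apr: +$815.83 − $388.32 → -$3,263.32
  May: +$815.83 → -$2,447.49
  Jun: +$815.83 → -$1,631.66
  Jul: +$815.83 → -$815.83
  Aug: +$815.83 → $0.00
Lowest trial balance = -$6,138.32 (Dec)
Initial deposit = cushion − low point = $1,631.66 − (-$6,138.32) = $7,769.98

$7,769.98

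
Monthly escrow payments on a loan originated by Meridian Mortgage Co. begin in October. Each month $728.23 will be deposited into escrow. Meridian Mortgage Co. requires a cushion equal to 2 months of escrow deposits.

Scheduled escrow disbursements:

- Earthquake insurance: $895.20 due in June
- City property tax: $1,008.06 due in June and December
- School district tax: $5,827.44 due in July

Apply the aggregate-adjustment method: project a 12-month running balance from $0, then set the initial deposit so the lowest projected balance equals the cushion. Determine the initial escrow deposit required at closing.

Cushion = 2 × $728.23 = $1,456.46
Trial balance (start $0, +$728.23 each month, − disbursements):
  Oct: +$728.23 → $728.23
  Nov: +$728.23 → $1,456.46
  Dec: +$728.23 − $1,008.06 → $1,176.63
  Jan: +$728.23 → $1,904.86
  Feb: +$728.23 → $2,633.09
  Mar: +$728.23 → $3,361.32
  Apr: +$728.23 → $4,089.55
  May: +$728.23 → $4,817.78
  Jun: +$728.23 − $1,903.26 → $3,642.75
  Jul: +$728.23 − $5,827.44 → -$1,456.46
  Aug: +$728.23 → -$728.23
  Sep: +$728.23 → $0.00
Lowest trial balance = -$1,456.46 (Jul)
Initial deposit = cushion − low point = $1,456.46 − (-$1,456.46) = $2,912.92

$2,912.92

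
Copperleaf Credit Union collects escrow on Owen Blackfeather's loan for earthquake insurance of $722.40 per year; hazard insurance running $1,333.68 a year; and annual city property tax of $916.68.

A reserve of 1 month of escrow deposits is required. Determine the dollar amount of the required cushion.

$247.73

Earthquake insurance — $722.40 annually
Hazard insurance — $1,333.68 annually
City property tax — $916.68 annually
Annual escrow total = $722.40 + $1,333.68 + $916.68 = $2,972.76
Monthly = $2,972.76 ÷ 12 = $247.73
Reserve = 1 × $247.73 = $247.73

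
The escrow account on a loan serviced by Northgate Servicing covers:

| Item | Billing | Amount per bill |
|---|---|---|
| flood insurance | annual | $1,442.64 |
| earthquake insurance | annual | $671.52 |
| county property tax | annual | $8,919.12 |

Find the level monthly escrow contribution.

$919.44

Flood insurance — $1,442.64 per year
Earthquake insurance — $671.52 per year
County property tax — $8,919.12 per year
Annual escrow total = $1,442.64 + $671.52 + $8,919.12 = $11,033.28
Base monthly escrow = $11,033.28 ÷ 12 = $919.44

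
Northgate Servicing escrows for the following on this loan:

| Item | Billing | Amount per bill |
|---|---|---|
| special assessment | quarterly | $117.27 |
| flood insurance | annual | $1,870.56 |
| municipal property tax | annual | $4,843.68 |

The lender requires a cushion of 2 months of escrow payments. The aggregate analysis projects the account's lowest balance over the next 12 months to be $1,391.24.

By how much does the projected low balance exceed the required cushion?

$194.02

Special assessment = $117.27 × 4 = $469.08 annually
Flood insurance = $1,870.56 annually
Municipal property tax = $4,843.68 annually
Total annual escrow = $7,183.32
Monthly = $7,183.32 ÷ 12 = $598.61
Cushion = 2 × $598.61 = $1,197.22
Excess over cushion: $1,391.24 − $1,197.22 = $194.02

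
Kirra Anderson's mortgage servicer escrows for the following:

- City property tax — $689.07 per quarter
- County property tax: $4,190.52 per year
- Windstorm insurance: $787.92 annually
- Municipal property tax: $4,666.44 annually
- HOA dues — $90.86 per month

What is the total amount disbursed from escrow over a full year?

City property tax — $689.07 × 4 = $2,756.28 per year
County property tax — $4,190.52 per year
Windstorm insurance — $787.92 per year
Municipal property tax — $4,666.44 per year
HOA dues — $90.86 × 12 = $1,090.32 per year
Yearly total = $2,756.28 + $4,190.52 + $787.92 + $4,666.44 + $1,090.32 = $13,491.48

$13,491.48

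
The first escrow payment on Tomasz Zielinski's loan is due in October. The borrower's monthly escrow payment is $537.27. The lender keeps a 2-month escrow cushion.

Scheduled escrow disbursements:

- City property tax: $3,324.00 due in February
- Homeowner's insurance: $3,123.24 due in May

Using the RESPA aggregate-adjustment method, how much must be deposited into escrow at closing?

$3,223.62

Cushion = 2 × $537.27 = $1,074.54
Trial balance (start $0, +$537.27 each month, − disbursements):
  Oct: +$537.27 → $537.27
  Nov: +$537.27 → $1,074.54
  Dec: +$537.27 → $1,611.81
  Jan: +$537.27 → $2,149.08
  Feb: +$537.27 − $3,324.00 → -$637.65
  Mar: +$537.27 → -$100.38
  Apr: +$537.27 → $436.89
  May: +$537.27 − $3,123.24 → -$2,149.08
  Jun: +$537.27 → -$1,611.81
  Jul: +$537.27 → -$1,074.54
  Aug: +$537.27 → -$537.27
  Sep: +$537.27 → $0.00
Lowest trial balance = -$2,149.08 (May)
Initial deposit = cushion − low point = $1,074.54 − (-$2,149.08) = $3,223.62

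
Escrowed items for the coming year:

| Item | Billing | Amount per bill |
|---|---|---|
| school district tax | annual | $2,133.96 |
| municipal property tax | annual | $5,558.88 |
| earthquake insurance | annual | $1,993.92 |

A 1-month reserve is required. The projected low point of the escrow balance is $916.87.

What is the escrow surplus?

$109.64

School district tax = $2,133.96
Municipal property tax = $5,558.88
Earthquake insurance = $1,993.92
Total annual escrow = $9,686.76
Monthly = $9,686.76 / 12 = $807.23
Required reserve = 1 × $807.23 = $807.23
Surplus = $916.87 − $807.23 = $109.64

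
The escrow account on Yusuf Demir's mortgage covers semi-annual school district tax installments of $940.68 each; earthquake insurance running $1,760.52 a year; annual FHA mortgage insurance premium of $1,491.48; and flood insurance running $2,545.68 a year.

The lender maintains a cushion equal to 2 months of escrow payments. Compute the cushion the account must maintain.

$1,279.84

School district tax = $940.68 × 2 = $1,881.36
Earthquake insurance = $1,760.52
FHA mortgage insurance premium = $1,491.48
Flood insurance = $2,545.68
Total per year = $1,881.36 + $1,760.52 + $1,491.48 + $2,545.68 = $7,679.04
Base monthly escrow = $7,679.04 / 12 = $639.92
Reserve = 2 × $639.92 = $1,279.84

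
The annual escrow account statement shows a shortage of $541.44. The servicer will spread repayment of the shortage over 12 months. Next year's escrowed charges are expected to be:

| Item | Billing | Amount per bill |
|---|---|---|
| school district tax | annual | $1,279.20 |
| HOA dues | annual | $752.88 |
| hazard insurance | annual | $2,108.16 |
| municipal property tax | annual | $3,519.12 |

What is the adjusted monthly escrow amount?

School district tax — $1,279.20
HOA dues — $752.88
Hazard insurance — $2,108.16
Municipal property tax — $3,519.12
Annual escrow total = $1,279.20 + $752.88 + $2,108.16 + $3,519.12 = $7,659.36
Base monthly escrow = $7,659.36 ÷ 12 = $638.28
Shortage per month = $541.44 / 12 = $45.12
Adjusted monthly = $638.28 + $45.12 = $683.40

$683.40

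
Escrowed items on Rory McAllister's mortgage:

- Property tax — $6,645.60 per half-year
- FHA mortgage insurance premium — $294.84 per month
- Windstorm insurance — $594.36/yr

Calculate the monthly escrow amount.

$1,451.97

Property tax = $6,645.60 × 2 = $13,291.20/yr
FHA mortgage insurance premium = $294.84 × 12 = $3,538.08/yr
Windstorm insurance = $594.36/yr
Combined annual = $17,423.64
Monthly = $17,423.64 / 12 = $1,451.97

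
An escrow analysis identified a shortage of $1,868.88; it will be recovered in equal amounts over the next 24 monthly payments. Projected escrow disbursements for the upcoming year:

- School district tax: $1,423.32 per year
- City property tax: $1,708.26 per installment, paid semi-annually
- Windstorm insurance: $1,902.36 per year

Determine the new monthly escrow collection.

$639.72

School district tax — $1,423.32 per year
City property tax — $1,708.26 × 2 = $3,416.52 per year
Windstorm insurance — $1,902.36 per year
Total annual escrow = $1,423.32 + $3,416.52 + $1,902.36 = $6,742.20
Per month = $6,742.20 ÷ 12 = $561.85
Shortage per month = $1,868.88 ÷ 24 = $77.87
Adjusted monthly = $561.85 + $77.87 = $639.72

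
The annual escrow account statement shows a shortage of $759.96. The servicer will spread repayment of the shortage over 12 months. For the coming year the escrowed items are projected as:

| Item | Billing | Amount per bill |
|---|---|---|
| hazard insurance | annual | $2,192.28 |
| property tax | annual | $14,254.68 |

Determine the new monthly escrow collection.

$1,433.91

Hazard insurance = $2,192.28 annually
Property tax = $14,254.68 annually
Total annual escrow = $16,446.96
Monthly escrow = $16,446.96 ÷ 12 = $1,370.58
Monthly shortage recovery: $759.96 ÷ 12 = $63.33
New monthly escrow = $1,370.58 + $63.33 = $1,433.91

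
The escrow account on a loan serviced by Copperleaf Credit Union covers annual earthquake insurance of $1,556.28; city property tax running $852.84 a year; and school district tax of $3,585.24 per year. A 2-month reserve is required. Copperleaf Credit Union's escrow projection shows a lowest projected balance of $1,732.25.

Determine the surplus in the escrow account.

Earthquake insurance — $1,556.28/yr
City property tax — $852.84/yr
School district tax — $3,585.24/yr
Combined annual = $1,556.28 + $852.84 + $3,585.24 = $5,994.36
Per month = $5,994.36 / 12 = $499.53
Required reserve = 2 × $499.53 = $999.06
Surplus = $1,732.25 − $999.06 = $733.19

$733.19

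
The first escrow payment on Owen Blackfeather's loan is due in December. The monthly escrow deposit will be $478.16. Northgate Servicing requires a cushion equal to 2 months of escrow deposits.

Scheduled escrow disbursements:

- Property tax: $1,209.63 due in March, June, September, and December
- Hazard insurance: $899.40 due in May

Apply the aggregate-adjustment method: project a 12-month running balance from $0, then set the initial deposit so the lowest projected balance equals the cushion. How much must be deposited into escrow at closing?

$2,137.49

Cushion = 2 × $478.16 = $956.32
Trial balance (start $0, +$478.16 each month, − disbursements):
  Dec: +$478.16 − $1,209.63 → -$731.47
  Jan: +$478.16 → -$253.31
  Feb: +$478.16 → $224.85
  Mar: +$478.16 − $1,209.63 → -$506.62
  Apr: +$478.16 → -$28.46
  May: +$478.16 − $899.40 → -$449.70
  Jun: +$478.16 − $1,209.63 → -$1,181.17
  Jul: +$478.16 → -$703.01
  Aug: +$478.16 → -$224.85
  Sep: +$478.16 − $1,209.63 → -$956.32
  Oct: +$478.16 → -$478.16
  Nov: +$478.16 → $0.00
Lowest trial balance = -$1,181.17 (Jun)
Initial deposit = cushion − low point = $956.32 − (-$1,181.17) = $2,137.49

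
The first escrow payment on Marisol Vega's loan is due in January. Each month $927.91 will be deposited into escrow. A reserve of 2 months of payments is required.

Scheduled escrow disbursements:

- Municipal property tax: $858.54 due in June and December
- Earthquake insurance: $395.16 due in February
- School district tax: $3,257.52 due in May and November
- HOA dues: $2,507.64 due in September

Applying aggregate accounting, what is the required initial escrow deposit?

Cushion = 2 × $927.91 = $1,855.82
Trial balance (start $0, +$927.91 each month, − disbursements):
  Jan: +$927.91 → $927.91
  Feb: +$927.91 − $395.16 → $1,460.66
  Mar: +$927.91 → $2,388.57
  Apr: +$927.91 → $3,316.48
  May: +$927.91 − $3,257.52 → $986.87
  Jun: +$927.91 − $858.54 → $1,056.24
  Jul: +$927.91 → $1,984.15
  Aug: +$927.91 → $2,912.06
  Sep: +$927.91 − $2,507.64 → $1,332.33
  Oct: +$927.91 → $2,260.24
  Nov: +$927.91 − $3,257.52 → -$69.37
  Dec: +$927.91 − $858.54 → $0.00
Lowest trial balance = -$69.37 (Nov)
Initial deposit = cushion − low point = $1,855.82 − (-$69.37) = $1,925.19

$1,925.19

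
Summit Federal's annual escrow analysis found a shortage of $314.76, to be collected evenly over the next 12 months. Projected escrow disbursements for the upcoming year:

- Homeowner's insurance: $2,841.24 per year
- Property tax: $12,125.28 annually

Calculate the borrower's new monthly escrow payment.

Homeowner's insurance = $2,841.24 per year
Property tax = $12,125.28 per year
Combined annual = $2,841.24 + $12,125.28 = $14,966.52
Monthly = $14,966.52 / 12 = $1,247.21
Shortage spread = $314.76 ÷ 12 = $26.23/mo
Adjusted monthly = $1,247.21 + $26.23 = $1,273.44

$1,273.44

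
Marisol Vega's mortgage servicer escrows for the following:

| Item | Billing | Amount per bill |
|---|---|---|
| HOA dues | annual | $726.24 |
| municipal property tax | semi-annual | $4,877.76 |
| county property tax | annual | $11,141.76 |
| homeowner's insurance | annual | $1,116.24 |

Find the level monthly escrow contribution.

HOA dues — $726.24 per year
Municipal property tax — $4,877.76 × 2 = $9,755.52 per year
County property tax — $11,141.76 per year
Homeowner's insurance — $1,116.24 per year
Annual escrow total = $726.24 + $9,755.52 + $11,141.76 + $1,116.24 = $22,739.76
Monthly escrow = $22,739.76 / 12 = $1,894.98

$1,894.98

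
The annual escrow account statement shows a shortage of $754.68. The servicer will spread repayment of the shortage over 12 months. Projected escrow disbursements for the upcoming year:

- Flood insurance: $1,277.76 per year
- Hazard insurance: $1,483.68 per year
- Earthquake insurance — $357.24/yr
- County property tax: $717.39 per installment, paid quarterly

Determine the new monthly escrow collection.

Flood insurance: $1,277.76
Hazard insurance: $1,483.68
Earthquake insurance: $357.24
County property tax: $717.39 × 4 = $2,869.56
Annual escrow total = $1,277.76 + $1,483.68 + $357.24 + $2,869.56 = $5,988.24
Monthly = $5,988.24 / 12 = $499.02
Shortage spread = $754.68 / 12 = $62.89/mo
Adjusted monthly = $499.02 + $62.89 = $561.91

$561.91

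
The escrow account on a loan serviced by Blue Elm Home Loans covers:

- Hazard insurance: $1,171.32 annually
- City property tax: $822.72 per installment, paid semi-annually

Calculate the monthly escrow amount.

Hazard insurance — $1,171.32/yr
City property tax — $822.72 × 2 = $1,645.44/yr
Total per year = $1,171.32 + $1,645.44 = $2,816.76
Monthly escrow = $2,816.76 / 12 = $234.73

$234.73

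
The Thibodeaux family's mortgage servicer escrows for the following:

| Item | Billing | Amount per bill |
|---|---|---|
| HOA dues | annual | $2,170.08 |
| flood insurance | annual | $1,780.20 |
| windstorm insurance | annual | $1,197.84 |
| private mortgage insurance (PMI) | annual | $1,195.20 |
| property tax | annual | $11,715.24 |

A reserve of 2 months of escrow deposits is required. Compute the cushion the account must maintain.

HOA dues — $2,170.08
Flood insurance — $1,780.20
Windstorm insurance — $1,197.84
Private mortgage insurance (PMI) — $1,195.20
Property tax — $11,715.24
Total per year = $18,058.56
Monthly = $18,058.56 / 12 = $1,504.88
Reserve = 2 × $1,504.88 = $3,009.76

$3,009.76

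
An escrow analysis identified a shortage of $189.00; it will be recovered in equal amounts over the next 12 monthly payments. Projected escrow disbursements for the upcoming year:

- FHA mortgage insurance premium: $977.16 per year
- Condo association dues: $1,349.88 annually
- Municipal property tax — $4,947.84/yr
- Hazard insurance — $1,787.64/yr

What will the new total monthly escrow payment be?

FHA mortgage insurance premium = $977.16/yr
Condo association dues = $1,349.88/yr
Municipal property tax = $4,947.84/yr
Hazard insurance = $1,787.64/yr
Annual escrow total = $9,062.52
Per month = $9,062.52 ÷ 12 = $755.21
Shortage spread = $189.00 / 12 = $15.75/mo
New monthly escrow = $755.21 + $15.75 = $770.96

$770.96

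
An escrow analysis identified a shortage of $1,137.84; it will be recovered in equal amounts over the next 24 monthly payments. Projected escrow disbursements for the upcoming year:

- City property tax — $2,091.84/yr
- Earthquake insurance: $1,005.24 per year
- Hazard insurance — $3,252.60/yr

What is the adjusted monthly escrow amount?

$576.55

City property tax = $2,091.84 annually
Earthquake insurance = $1,005.24 annually
Hazard insurance = $3,252.60 annually
Total per year = $2,091.84 + $1,005.24 + $3,252.60 = $6,349.68
Monthly = $6,349.68 / 12 = $529.14
Shortage per month = $1,137.84 / 24 = $47.41
Adjusted monthly = $529.14 + $47.41 = $576.55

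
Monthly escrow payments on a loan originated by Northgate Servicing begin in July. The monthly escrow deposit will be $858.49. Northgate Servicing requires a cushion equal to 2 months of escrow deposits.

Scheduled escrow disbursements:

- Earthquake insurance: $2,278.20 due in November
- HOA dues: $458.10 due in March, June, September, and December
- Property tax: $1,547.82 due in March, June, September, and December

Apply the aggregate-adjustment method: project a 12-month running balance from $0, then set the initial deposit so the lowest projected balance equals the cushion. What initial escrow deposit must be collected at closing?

Cushion = 2 × $858.49 = $1,716.98
Trial balance (start $0, +$858.49 each month, − disbursements):
  Jul: +$858.49 → $858.49
  Aug: +$858.49 → $1,716.98
  Sep: +$858.49 − $2,005.92 → $569.55
  Oct: +$858.49 → $1,428.04
  Nov: +$858.49 − $2,278.20 → $8.33
  Dec: +$858.49 − $2,005.92 → -$1,139.10
  Jan: +$858.49 → -$280.61
  Feb: +$858.49 → $577.88
  Mar: +$858.49 − $2,005.92 → -$569.55
  Apr: +$858.49 → $288.94
  May: +$858.49 → $1,147.43
  Jun: +$858.49 − $2,005.92 → $0.00
Lowest trial balance = -$1,139.10 (Dec)
Initial deposit = cushion − low point = $1,716.98 − (-$1,139.10) = $2,856.08

$2,856.08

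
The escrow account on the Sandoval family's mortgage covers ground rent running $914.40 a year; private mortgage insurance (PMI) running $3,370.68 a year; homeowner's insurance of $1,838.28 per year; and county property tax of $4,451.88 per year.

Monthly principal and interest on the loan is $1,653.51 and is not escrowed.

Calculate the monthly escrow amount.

Ground rent: $914.40 per year
Private mortgage insurance (PMI): $3,370.68 per year
Homeowner's insurance: $1,838.28 per year
County property tax: $4,451.88 per year
Annual escrow total = $914.40 + $3,370.68 + $1,838.28 + $4,451.88 = $10,575.24
Monthly = $10,575.24 / 12 = $881.27

$881.27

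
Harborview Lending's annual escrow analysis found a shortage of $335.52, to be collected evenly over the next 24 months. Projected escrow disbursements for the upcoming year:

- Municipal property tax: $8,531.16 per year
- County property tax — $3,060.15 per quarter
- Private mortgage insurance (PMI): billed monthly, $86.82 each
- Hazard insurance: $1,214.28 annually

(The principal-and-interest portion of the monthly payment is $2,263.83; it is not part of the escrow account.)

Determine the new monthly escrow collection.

$1,932.97

Municipal property tax — $8,531.16
County property tax — $3,060.15 × 4 = $12,240.60
Private mortgage insurance (PMI) — $86.82 × 12 = $1,041.84
Hazard insurance — $1,214.28
Yearly total = $23,027.88
Base monthly escrow = $23,027.88 / 12 = $1,918.99
Shortage per month = $335.52 ÷ 24 = $13.98
New monthly escrow = $1,918.99 + $13.98 = $1,932.97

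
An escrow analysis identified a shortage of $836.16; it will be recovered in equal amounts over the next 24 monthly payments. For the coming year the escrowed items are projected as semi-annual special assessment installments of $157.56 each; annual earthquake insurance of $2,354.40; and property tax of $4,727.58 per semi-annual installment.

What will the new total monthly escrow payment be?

$1,045.23

Special assessment — $157.56 × 2 = $315.12/yr
Earthquake insurance — $2,354.40/yr
Property tax — $4,727.58 × 2 = $9,455.16/yr
Annual escrow total = $315.12 + $2,354.40 + $9,455.16 = $12,124.68
Monthly escrow = $12,124.68 / 12 = $1,010.39
Monthly shortage recovery: $836.16 ÷ 24 = $34.84
New monthly escrow = $1,010.39 + $34.84 = $1,045.23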